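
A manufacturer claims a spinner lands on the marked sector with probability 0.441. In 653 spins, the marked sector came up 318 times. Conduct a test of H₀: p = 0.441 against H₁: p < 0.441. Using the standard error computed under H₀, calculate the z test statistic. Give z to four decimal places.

p̂ = 318/653 ≈ 0.486983.
Standard error under H₀: √(0.441×0.559/653) = 0.019430.
z = (0.486983 − 0.441)/0.019430 = 0.045983/0.019430 = 2.3666.

z = 2.3666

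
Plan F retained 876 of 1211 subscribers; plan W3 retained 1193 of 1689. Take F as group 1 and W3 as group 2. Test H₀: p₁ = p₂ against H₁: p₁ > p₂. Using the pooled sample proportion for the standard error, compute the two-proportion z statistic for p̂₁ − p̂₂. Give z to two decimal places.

p̂₁ = 876/1211 = 0.72337, p̂₂ = 1193/1689 = 0.70634.
Pooled p̂ = (876+1193)/(1211+1689) = 2069/2900 = 0.71345.
SE = √(0.20444 × 0.00141783) = 0.01703.
z = (0.72337 − 0.70634)/0.01703 = 0.01703/0.01703 = 1.00.

z = 1.00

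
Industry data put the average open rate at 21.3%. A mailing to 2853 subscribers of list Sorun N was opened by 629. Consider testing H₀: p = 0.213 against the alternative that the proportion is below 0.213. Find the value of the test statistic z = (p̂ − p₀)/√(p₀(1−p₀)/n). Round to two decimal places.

p̂ = 629/2853 ≈ 0.2205.
Under H₀, SE = √(0.213·0.787/2853) = √(5.8756e-05) = 0.0077.
z = (0.2205 − 0.213)/0.0077 = 0.0075/0.0077 = 0.97.

z = 0.97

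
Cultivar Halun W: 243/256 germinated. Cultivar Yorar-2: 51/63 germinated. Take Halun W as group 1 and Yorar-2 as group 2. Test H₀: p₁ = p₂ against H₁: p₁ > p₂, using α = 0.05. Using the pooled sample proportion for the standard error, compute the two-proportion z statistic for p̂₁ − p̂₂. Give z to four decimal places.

p̂₁ = 243/256 ≈ 0.949219, p̂₂ = 51/63 ≈ 0.809524.
Pooled p̂ = (243+51)/(256+63) = 294/319 = 0.921630.
SE = √(0.0722281 × 0.0197793) = 0.037797.
z = (0.949219 − 0.809524)/0.037797 = 0.139695/0.037797 = 3.6959.
p-value = P(Z > 3.696) ≈ 0.0001. With α = 0.05, reject H₀.

z = 3.6959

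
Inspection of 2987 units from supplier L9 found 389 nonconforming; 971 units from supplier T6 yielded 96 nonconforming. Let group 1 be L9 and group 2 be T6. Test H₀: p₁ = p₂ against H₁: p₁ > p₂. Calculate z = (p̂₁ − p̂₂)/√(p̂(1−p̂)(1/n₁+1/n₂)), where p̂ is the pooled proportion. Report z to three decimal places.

z = 2.589

p̂₁ = 389/2987 ≈ 0.130231, p̂₂ = 96/971 ≈ 0.098867.
Pooled p̂ = (389+96)/(2987+971) = 485/3958 = 0.122537.
SE = √(0.107521 × 0.00136465) = 0.012113.
z = (0.130231 − 0.098867)/0.012113 = 0.031364/0.012113 = 2.589.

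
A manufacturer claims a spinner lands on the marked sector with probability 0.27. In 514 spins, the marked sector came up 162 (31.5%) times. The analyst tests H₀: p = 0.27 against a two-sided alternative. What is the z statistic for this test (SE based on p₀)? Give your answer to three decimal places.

z = 2.307

p̂ = 162/514 = 0.31518.
SE = √(p₀(1−p₀)/n) = √(0.1971/514) = 0.01958.
z = (0.31518 − 0.27)/0.01958 = 0.04518/0.01958 = 2.307.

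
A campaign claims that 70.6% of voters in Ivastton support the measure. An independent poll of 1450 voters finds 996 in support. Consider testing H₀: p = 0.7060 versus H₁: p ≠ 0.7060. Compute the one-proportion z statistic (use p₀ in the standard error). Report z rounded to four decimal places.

p̂ = 996/1450 ≈ 0.686897.
Under H₀, SE = √(0.706·0.294/1450) = √(0.000143148) = 0.011964.
z = (0.686897 − 0.706)/0.011964 = -0.019103/0.011964 = -1.5967.
p-value = 2·P(Z > 1.597) ≈ 0.1103.

z = -1.5967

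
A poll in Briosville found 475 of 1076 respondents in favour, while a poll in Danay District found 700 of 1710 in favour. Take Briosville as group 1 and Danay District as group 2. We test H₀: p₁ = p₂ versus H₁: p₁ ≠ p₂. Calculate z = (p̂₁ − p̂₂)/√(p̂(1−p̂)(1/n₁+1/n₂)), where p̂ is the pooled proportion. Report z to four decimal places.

p̂₁ = 475/1076 = 0.441450, p̂₂ = 700/1710 = 0.409357.
Pooled p̂ = (475+700)/(1076+1710) = 1175/2786 = 0.421752.
SE = √(p̂(1−p̂)(1/n₁+1/n₂)) = √(0.421752·0.578248·0.00151416) = √(0.00036927) = 0.019216.
z = (0.441450 − 0.409357)/0.019216 = 0.032093/0.019216 = 1.6701.

z = 1.6701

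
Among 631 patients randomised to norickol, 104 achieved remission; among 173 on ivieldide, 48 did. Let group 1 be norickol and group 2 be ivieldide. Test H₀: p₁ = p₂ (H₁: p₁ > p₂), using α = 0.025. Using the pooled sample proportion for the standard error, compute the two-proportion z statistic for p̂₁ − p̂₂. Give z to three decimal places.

p̂₁ = 104/631 ≈ 0.16482, p̂₂ = 48/173 ≈ 0.27746.
Pooled p̂ = (104+48)/(631+173) = 152/804 = 0.18905.
SE = √(p̂(1−p̂)(1/n₁+1/n₂)) = √(0.18905·0.81095·0.00736513) = √(0.00112917) = 0.03360.
z = (0.16482 − 0.27746)/0.03360 = -0.11264/0.03360 = -3.352.
p-value = P(Z > -3.352) ≈ 0.9996. With α = 0.025, fail to reject H₀.

z = -3.352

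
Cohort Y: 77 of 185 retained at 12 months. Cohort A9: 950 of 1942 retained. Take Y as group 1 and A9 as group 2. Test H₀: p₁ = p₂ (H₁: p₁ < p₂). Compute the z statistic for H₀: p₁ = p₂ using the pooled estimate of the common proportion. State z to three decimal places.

z = -1.898

p̂₁ = 77/185 = 0.41622, p̂₂ = 950/1942 = 0.48919.
Pooled p̂ = (77+950)/(185+1942) = 1027/2127 = 0.48284.
SE = √(p̂(1−p̂)(1/n₁+1/n₂)) = √(0.48284·0.51716·0.00592034) = √(0.00147834) = 0.03845.
z = (0.41622 − 0.48919)/0.03845 = -0.07297/0.03845 = -1.898.
p-value = P(Z < -1.898) ≈ 0.0289.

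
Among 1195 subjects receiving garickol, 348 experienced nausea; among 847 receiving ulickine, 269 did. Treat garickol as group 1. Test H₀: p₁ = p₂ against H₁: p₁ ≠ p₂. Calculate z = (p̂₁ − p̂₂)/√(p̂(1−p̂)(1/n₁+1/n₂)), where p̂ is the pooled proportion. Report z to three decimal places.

z = -1.279

p̂₁ = 348/1195 ≈ 0.29121, p̂₂ = 269/847 ≈ 0.31759.
Pooled p̂ = (348+269)/(1195+847) = 617/2042 = 0.30215.
SE = √(p̂(1−p̂)(1/n₁+1/n₂)) = √(0.30215·0.69785·0.00201746) = √(0.000425396) = 0.02063.
z = (0.29121 − 0.31759)/0.02063 = -0.02638/0.02063 = -1.279.
Two-sided p-value ≈ 2·Φ(−1.279) = 0.2009.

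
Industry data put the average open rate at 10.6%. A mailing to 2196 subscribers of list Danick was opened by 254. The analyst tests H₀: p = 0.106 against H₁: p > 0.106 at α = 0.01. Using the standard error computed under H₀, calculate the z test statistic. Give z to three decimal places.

p̂ = 254/2196 = 0.115665.
Under H₀, SE = √(0.106·0.894/2196) = √(4.3153e-05) = 0.006569.
z = (0.115665 − 0.106)/0.006569 = 0.009665/0.006569 = 1.471.
p-value = P(Z > 1.471) ≈ 0.0706; since p > α = 0.01, fail to reject H₀.

z = 1.471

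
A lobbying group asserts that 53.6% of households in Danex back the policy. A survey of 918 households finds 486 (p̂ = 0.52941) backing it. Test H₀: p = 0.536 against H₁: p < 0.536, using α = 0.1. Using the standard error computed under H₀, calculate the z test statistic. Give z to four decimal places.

z = -0.4003

p̂ = 486/918 = 0.5294118.
Under H₀, SE = √(0.536·0.464/918) = √(0.000270919) = 0.0164596.
z = (0.5294118 − 0.536)/0.0164596 = -0.0065882/0.0164596 = -0.4003.
p-value = P(Z < -0.400) ≈ 0.3445, so at α = 0.1 we fail to reject H₀.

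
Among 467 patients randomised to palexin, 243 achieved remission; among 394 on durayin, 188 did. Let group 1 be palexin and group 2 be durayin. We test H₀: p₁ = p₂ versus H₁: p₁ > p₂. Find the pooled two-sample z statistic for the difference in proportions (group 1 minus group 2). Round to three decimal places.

p̂₁ = 243/467 = 0.52034, p̂₂ = 188/394 = 0.47716.
Pooled p̂ = (243+188)/(467+394) = 431/861 = 0.50058.
SE = √(0.25 × 0.0046794) = 0.03420.
z = (0.52034 − 0.47716)/0.03420 = 0.04318/0.03420 = 1.263.

z = 1.263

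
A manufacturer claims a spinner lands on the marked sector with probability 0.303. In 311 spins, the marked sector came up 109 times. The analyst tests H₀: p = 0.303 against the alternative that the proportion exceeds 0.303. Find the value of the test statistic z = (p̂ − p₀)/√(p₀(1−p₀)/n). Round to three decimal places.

z = 1.822

p̂ = 109/311 ≈ 0.35048.
Under H₀, SE = √(0.303·0.697/311) = √(0.000679071) = 0.02606.
z = (0.35048 − 0.303)/0.02606 = 0.04748/0.02606 = 1.822.
p-value = P(Z > 1.822) ≈ 0.0342.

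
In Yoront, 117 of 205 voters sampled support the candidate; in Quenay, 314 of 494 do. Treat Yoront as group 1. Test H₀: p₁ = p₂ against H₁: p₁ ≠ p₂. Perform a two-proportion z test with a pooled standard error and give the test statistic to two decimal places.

p̂₁ = 117/205 = 0.5707, p̂₂ = 314/494 = 0.6356.
Pooled p̂ = (117+314)/(205+494) = 431/699 = 0.6166.
SE = √(0.236406 × 0.00690234) = 0.0404.
z = (0.5707 − 0.6356)/0.0404 = -0.0649/0.0404 = -1.61.

z = -1.61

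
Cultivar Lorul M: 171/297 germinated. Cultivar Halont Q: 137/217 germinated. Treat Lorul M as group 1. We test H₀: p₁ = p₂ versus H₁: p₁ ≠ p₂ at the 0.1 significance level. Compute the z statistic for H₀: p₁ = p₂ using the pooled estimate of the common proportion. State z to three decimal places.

p̂₁ = 171/297 ≈ 0.57576, p̂₂ = 137/217 ≈ 0.63134.
Pooled p̂ = (171+137)/(297+217) = 308/514 = 0.59922.
SE = √(p̂(1−p̂)(1/n₁+1/n₂)) = √(0.59922·0.40078·0.0079753) = √(0.00191531) = 0.04376.
z = (0.57576 − 0.63134)/0.04376 = -0.05558/0.04376 = -1.270.
p-value = 2·P(Z > 1.270) ≈ 0.2041. With α = 0.1, fail to reject H₀.

z = -1.270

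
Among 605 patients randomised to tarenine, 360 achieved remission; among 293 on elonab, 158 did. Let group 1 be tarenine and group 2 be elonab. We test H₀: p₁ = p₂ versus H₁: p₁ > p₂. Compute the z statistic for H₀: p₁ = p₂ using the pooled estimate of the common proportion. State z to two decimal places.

z = 1.59

p̂₁ = 360/605 ≈ 0.5950, p̂₂ = 158/293 ≈ 0.5392.
Pooled p̂ = (360+158)/(605+293) = 518/898 = 0.5768.
SE = √(0.244096 × 0.00506586) = 0.0352.
z = (0.5950 − 0.5392)/0.0352 = 0.0558/0.0352 = 1.59.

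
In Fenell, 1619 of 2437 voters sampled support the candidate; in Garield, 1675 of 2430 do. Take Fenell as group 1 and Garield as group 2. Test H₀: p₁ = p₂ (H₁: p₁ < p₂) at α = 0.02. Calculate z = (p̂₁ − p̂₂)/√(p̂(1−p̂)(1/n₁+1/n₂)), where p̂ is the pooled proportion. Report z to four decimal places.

z = -1.8615

p̂₁ = 1619/2437 ≈ 0.664341, p̂₂ = 1675/2430 ≈ 0.689300.
Pooled p̂ = (1619+1675)/(2437+2430) = 3294/4867 = 0.676803.
SE = √(0.218741 × 0.000821863) = 0.013408.
z = (0.664341 − 0.689300)/0.013408 = -0.024959/0.013408 = -1.8615.
p-value = P(Z < -1.861) ≈ 0.0313, so at α = 0.02 we fail to reject H₀.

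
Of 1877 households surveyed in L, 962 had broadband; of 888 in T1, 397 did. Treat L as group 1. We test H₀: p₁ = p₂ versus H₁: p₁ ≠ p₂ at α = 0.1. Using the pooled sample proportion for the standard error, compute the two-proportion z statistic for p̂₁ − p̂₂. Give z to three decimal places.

z = 3.214

p̂₁ = 962/1877 ≈ 0.512520, p̂₂ = 397/888 ≈ 0.447072.
Pooled p̂ = (962+397)/(1877+888) = 1359/2765 = 0.491501.
SE = √(p̂(1−p̂)(1/n₁+1/n₂)) = √(0.491501·0.508499·0.00165889) = √(0.000414603) = 0.020362.
z = (0.512520 − 0.447072)/0.020362 = 0.065448/0.020362 = 3.214.
p-value = 2·P(Z > 3.214) ≈ 0.0013; since p < α = 0.1, reject H₀.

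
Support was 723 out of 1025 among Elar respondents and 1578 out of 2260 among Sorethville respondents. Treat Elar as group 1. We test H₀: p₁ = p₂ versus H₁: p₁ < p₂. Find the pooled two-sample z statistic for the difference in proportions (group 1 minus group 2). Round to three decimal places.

p̂₁ = 723/1025 ≈ 0.70537, p̂₂ = 1578/2260 ≈ 0.69823.
Pooled p̂ = (723+1578)/(1025+2260) = 2301/3285 = 0.70046.
SE = √(p̂(1−p̂)(1/n₁+1/n₂)) = √(0.70046·0.29954·0.00141809) = √(0.000297539) = 0.01725.
z = (0.70537 − 0.69823)/0.01725 = 0.00714/0.01725 = 0.414.
p-value = P(Z < 0.414) ≈ 0.6604.

z = 0.414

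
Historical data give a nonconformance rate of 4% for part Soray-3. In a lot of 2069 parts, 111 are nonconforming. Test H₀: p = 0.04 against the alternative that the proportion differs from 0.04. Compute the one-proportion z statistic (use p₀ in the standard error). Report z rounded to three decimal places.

p̂ = 111/2069 = 0.053649.
Under H₀, SE = √(0.04·0.96/2069) = √(1.85597e-05) = 0.004308.
z = (0.053649 − 0.04)/0.004308 = 0.013649/0.004308 = 3.168.

z = 3.168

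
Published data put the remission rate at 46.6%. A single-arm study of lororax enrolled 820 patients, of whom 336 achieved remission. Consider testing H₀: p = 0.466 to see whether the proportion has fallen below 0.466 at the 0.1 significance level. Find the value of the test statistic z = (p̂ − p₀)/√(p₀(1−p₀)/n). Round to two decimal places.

z = -3.23

p̂ = 336/820 ≈ 0.4098.
Under H₀, SE = √(0.466·0.534/820) = √(0.000303468) = 0.0174.
z = (0.4098 − 0.466)/0.0174 = -0.0562/0.0174 = -3.23.
p-value = P(Z < -3.229) ≈ 0.0006; since p < α = 0.1, reject H₀.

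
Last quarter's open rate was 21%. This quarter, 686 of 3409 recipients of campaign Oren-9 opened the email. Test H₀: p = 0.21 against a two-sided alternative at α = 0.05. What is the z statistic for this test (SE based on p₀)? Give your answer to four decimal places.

p̂ = 686/3409 ≈ 0.201232.
SE = √(p₀(1−p₀)/n) = √(0.1659/3409) = 0.006976.
z = (0.201232 − 0.21)/0.006976 = -0.008768/0.006976 = -1.2569.
p-value = 2·P(Z > 1.257) ≈ 0.2088, so at α = 0.05 we fail to reject H₀.

z = -1.2569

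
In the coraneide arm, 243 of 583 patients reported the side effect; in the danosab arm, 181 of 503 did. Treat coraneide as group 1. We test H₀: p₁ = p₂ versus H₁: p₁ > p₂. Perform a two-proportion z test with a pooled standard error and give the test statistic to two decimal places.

z = 1.92

p̂₁ = 243/583 ≈ 0.4168, p̂₂ = 181/503 ≈ 0.3598.
Pooled p̂ = (243+181)/(583+503) = 424/1086 = 0.3904.
SE = √(0.237993 × 0.00370334) = 0.0297.
z = (0.4168 − 0.3598)/0.0297 = 0.0570/0.0297 = 1.92.
p-value = P(Z > 1.919) ≈ 0.0275.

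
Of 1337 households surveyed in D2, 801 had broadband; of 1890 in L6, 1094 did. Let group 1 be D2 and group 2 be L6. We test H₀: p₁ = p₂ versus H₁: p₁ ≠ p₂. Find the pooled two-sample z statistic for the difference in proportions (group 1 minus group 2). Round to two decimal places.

z = 1.15

p̂₁ = 801/1337 = 0.5991, p̂₂ = 1094/1890 = 0.5788.
Pooled p̂ = (801+1094)/(1337+1890) = 1895/3227 = 0.5872.
SE = √(0.24239 × 0.00127704) = 0.0176.
z = (0.5991 − 0.5788)/0.0176 = 0.0203/0.0176 = 1.15.
Two-sided p-value ≈ 2·Φ(−1.152) = 0.2494.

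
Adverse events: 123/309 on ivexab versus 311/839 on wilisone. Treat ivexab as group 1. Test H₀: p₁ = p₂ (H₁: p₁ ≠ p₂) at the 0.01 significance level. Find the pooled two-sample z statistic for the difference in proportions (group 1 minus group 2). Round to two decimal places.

p̂₁ = 123/309 = 0.3981, p̂₂ = 311/839 = 0.3707.
Pooled p̂ = (123+311)/(309+839) = 434/1148 = 0.3780.
SE = √(p̂(1−p̂)(1/n₁+1/n₂)) = √(0.3780·0.6220·0.00442814) = √(0.00104118) = 0.0323.
z = (0.3981 − 0.3707)/0.0323 = 0.0274/0.0323 = 0.85.
p-value = 2·P(Z > 0.849) ≈ 0.3962; since p > α = 0.01, fail to reject H₀.

z = 0.85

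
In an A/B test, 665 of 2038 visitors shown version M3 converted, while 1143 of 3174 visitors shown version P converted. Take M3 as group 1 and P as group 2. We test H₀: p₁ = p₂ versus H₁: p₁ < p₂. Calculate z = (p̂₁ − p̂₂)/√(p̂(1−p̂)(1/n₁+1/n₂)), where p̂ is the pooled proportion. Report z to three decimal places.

p̂₁ = 665/2038 ≈ 0.32630, p̂₂ = 1143/3174 ≈ 0.36011.
Pooled p̂ = (665+1143)/(2038+3174) = 1808/5212 = 0.34689.
SE = √(0.226558 × 0.000805737) = 0.01351.
z = (0.32630 − 0.36011)/0.01351 = -0.03381/0.01351 = -2.503.
p-value = P(Z < -2.503) ≈ 0.0062.

z = -2.503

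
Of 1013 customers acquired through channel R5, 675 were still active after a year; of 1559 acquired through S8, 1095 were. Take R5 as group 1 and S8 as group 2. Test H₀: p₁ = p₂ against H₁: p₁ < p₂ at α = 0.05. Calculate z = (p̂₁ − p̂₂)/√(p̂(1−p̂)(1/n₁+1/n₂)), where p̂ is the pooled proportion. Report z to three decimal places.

p̂₁ = 675/1013 ≈ 0.66634, p̂₂ = 1095/1559 ≈ 0.70237.
Pooled p̂ = (675+1095)/(1013+1559) = 1770/2572 = 0.68818.
SE = √(0.214588 × 0.0016286) = 0.01869.
z = (0.66634 − 0.70237)/0.01869 = -0.03603/0.01869 = -1.928.
p-value = P(Z < -1.928) ≈ 0.0270, so at α = 0.05 we reject H₀.

z = -1.928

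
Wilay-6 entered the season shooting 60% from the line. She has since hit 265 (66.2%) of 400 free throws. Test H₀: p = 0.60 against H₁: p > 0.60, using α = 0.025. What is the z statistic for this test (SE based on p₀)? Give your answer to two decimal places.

z = 2.55

p̂ = 265/400 = 0.6625.
SE = √(p₀(1−p₀)/n) = √(0.24/400) = 0.0245.
z = (0.6625 − 0.6)/0.0245 = 0.0625/0.0245 = 2.55.
p-value = P(Z > 2.552) ≈ 0.0054; since p < α = 0.025, reject H₀.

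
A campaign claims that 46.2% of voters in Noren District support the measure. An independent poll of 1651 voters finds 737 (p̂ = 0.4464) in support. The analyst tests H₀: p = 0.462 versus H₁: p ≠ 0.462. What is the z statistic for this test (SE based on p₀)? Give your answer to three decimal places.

p̂ = 737/1651 ≈ 0.446396.
Standard error under H₀: √(0.462×0.538/1651) = 0.012270.
z = (0.446396 − 0.462)/0.012270 = -0.015604/0.012270 = -1.272.
p-value = 2·P(Z > 1.272) ≈ 0.2035.

z = -1.272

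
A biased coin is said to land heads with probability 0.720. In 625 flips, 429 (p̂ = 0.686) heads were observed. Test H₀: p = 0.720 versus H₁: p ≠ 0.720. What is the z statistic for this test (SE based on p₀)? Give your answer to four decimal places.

p̂ = 429/625 = 0.686400.
Standard error under H₀: √(0.72×0.28/625) = 0.017960.
z = (0.686400 − 0.72)/0.017960 = -0.033600/0.017960 = -1.8708.

z = -1.8708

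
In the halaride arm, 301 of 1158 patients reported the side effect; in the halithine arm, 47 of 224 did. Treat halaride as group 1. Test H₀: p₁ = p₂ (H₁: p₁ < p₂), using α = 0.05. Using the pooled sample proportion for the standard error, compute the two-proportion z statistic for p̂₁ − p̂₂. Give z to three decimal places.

z = 1.582

p̂₁ = 301/1158 = 0.25993, p̂₂ = 47/224 = 0.20982.
Pooled p̂ = (301+47)/(1158+224) = 348/1382 = 0.25181.
SE = √(0.188401 × 0.00532784) = 0.03168.
z = (0.25993 − 0.20982)/0.03168 = 0.05011/0.03168 = 1.582.
p-value = P(Z < 1.582) ≈ 0.9431. With α = 0.05, fail to reject H₀.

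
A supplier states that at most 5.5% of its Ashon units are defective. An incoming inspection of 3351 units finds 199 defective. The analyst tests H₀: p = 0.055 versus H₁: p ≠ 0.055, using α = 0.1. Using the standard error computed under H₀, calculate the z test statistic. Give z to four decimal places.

p̂ = 199/3351 ≈ 0.059385.
Standard error under H₀: √(0.055×0.945/3351) = 0.003938.
z = (0.059385 − 0.055)/0.003938 = 0.004385/0.003938 = 1.1135.
Two-sided p-value ≈ 2·Φ(−1.113) = 0.2655. With α = 0.1, fail to reject H₀.

z = 1.1135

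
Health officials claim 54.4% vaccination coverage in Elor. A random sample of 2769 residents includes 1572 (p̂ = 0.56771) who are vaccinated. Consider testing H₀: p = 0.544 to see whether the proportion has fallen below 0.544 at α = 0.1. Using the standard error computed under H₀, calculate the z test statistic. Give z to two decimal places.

p̂ = 1572/2769 = 0.56771.
SE = √(p₀(1−p₀)/n) = √(0.24806/2769) = 0.00946.
z = (0.56771 − 0.544)/0.00946 = 0.02371/0.00946 = 2.51.
p-value = P(Z < 2.505) ≈ 0.9939; since p > α = 0.1, fail to reject H₀.

z = 2.51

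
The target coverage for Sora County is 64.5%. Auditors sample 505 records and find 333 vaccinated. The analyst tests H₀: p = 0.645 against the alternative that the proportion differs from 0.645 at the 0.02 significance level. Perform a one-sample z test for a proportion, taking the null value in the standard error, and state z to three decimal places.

z = 0.677

p̂ = 333/505 ≈ 0.65941.
SE = √(p₀(1−p₀)/n) = √(0.22897/505) = 0.02129.
z = (0.65941 − 0.645)/0.02129 = 0.01441/0.02129 = 0.677.
Two-sided p-value ≈ 2·Φ(−0.677) = 0.4987. With α = 0.02, fail to reject H₀.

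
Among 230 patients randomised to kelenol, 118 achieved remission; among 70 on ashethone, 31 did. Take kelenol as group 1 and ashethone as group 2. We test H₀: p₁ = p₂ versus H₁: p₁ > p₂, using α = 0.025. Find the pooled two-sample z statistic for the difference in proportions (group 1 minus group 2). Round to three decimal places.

z = 1.028

p̂₁ = 118/230 ≈ 0.51304, p̂₂ = 31/70 ≈ 0.44286.
Pooled p̂ = (118+31)/(230+70) = 149/300 = 0.49667.
SE = √(p̂(1−p̂)(1/n₁+1/n₂)) = √(0.49667·0.50333·0.0186335) = √(0.00465818) = 0.06825.
z = (0.51304 − 0.44286)/0.06825 = 0.07018/0.06825 = 1.028.
p-value = P(Z > 1.028) ≈ 0.1519. With α = 0.025, fail to reject H₀.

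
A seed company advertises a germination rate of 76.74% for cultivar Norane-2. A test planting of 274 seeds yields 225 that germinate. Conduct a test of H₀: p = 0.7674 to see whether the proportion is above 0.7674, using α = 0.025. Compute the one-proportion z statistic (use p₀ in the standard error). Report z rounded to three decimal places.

p̂ = 225/274 = 0.82117.
Under H₀, SE = √(0.7674·0.2326/274) = √(0.00065145) = 0.02552.
z = (0.82117 − 0.7674)/0.02552 = 0.05377/0.02552 = 2.107.
p-value = P(Z > 2.107) ≈ 0.0176. With α = 0.025, reject H₀.

z = 2.107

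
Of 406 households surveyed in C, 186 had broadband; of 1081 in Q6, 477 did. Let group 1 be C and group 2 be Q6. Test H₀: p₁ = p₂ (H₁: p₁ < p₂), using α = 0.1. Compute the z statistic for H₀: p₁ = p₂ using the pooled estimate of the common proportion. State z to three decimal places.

p̂₁ = 186/406 ≈ 0.45813, p̂₂ = 477/1081 ≈ 0.44126.
Pooled p̂ = (186+477)/(406+1081) = 663/1487 = 0.44586.
SE = √(p̂(1−p̂)(1/n₁+1/n₂)) = √(0.44586·0.55414·0.00338812) = √(0.000837101) = 0.02893.
z = (0.45813 − 0.44126)/0.02893 = 0.01687/0.02893 = 0.583.
p-value = P(Z < 0.583) ≈ 0.7201, so at α = 0.1 we fail to reject H₀.

z = 0.583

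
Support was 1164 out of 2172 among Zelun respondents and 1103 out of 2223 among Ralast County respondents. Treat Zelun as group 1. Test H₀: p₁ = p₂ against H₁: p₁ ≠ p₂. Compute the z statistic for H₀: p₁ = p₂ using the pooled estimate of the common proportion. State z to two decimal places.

z = 2.64

p̂₁ = 1164/2172 = 0.535912, p̂₂ = 1103/2223 = 0.496176.
Pooled p̂ = (1164+1103)/(2172+2223) = 2267/4395 = 0.515813.
SE = √(0.24975 × 0.000910248) = 0.015078.
z = (0.535912 − 0.496176)/0.015078 = 0.039736/0.015078 = 2.64.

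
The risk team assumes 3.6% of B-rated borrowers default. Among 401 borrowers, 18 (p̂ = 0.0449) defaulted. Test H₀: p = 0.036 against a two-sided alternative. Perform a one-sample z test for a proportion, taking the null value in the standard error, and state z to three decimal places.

z = 0.955

p̂ = 18/401 = 0.044888.
Standard error under H₀: √(0.036×0.964/401) = 0.009303.
z = (0.044888 − 0.036)/0.009303 = 0.008888/0.009303 = 0.955.
Two-sided p-value ≈ 2·Φ(−0.955) = 0.3394.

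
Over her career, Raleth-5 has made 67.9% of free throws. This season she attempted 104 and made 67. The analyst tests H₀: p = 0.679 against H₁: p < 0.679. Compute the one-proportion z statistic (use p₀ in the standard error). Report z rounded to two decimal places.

p̂ = 67/104 ≈ 0.6442.
SE = √(p₀(1−p₀)/n) = √(0.21796/104) = 0.0458.
z = (0.6442 − 0.679)/0.0458 = -0.0348/0.0458 = -0.76.

z = -0.76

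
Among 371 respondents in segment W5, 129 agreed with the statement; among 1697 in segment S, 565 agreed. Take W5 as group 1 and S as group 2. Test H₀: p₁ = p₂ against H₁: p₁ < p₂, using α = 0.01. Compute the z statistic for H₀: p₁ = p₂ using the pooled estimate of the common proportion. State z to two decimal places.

p̂₁ = 129/371 ≈ 0.3477, p̂₂ = 565/1697 ≈ 0.3329.
Pooled p̂ = (129+565)/(371+1697) = 694/2068 = 0.3356.
SE = √(p̂(1−p̂)(1/n₁+1/n₂)) = √(0.3356·0.6644·0.00328469) = √(0.000732386) = 0.0271.
z = (0.3477 − 0.3329)/0.0271 = 0.0148/0.0271 = 0.55.
p-value = P(Z < 0.546) ≈ 0.7074, so at α = 0.01 we fail to reject H₀.

z = 0.55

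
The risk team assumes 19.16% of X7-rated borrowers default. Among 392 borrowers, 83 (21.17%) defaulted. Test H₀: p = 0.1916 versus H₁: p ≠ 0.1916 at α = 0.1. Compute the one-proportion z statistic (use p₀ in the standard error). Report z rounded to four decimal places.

z = 1.0129

p̂ = 83/392 = 0.211735.
Under H₀, SE = √(0.1916·0.8084/392) = √(0.000395126) = 0.019878.
z = (0.211735 − 0.1916)/0.019878 = 0.020135/0.019878 = 1.0129.
p-value = 2·P(Z > 1.013) ≈ 0.3111, so at α = 0.1 we fail to reject H₀.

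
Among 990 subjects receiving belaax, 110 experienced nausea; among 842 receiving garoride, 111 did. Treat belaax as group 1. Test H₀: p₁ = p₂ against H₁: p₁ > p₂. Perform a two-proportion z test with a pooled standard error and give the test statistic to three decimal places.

p̂₁ = 110/990 ≈ 0.11111, p̂₂ = 111/842 ≈ 0.13183.
Pooled p̂ = (110+111)/(990+842) = 221/1832 = 0.12063.
SE = √(p̂(1−p̂)(1/n₁+1/n₂)) = √(0.12063·0.87937·0.00219775) = √(0.000233139) = 0.01527.
z = (0.11111 − 0.13183)/0.01527 = -0.02072/0.01527 = -1.357.

z = -1.357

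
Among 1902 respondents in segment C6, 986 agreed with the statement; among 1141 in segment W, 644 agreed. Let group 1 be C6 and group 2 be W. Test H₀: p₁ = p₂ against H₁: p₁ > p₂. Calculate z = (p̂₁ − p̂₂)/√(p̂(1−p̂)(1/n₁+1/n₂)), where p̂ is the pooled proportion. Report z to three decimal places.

p̂₁ = 986/1902 = 0.51840, p̂₂ = 644/1141 = 0.56442.
Pooled p̂ = (986+644)/(1902+1141) = 1630/3043 = 0.53566.
SE = √(0.248729 × 0.00140219) = 0.01868.
z = (0.51840 − 0.56442)/0.01868 = -0.04602/0.01868 = -2.464.
p-value = P(Z > -2.464) ≈ 0.9931.

z = -2.464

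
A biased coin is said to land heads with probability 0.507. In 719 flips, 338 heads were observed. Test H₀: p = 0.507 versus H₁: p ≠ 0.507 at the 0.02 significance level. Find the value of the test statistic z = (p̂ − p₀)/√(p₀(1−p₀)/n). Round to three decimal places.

p̂ = 338/719 ≈ 0.47010.
SE = √(p₀(1−p₀)/n) = √(0.24995/719) = 0.01865.
z = (0.47010 − 0.507)/0.01865 = -0.03690/0.01865 = -1.979.
Two-sided p-value ≈ 2·Φ(−1.979) = 0.0478. With α = 0.02, fail to reject H₀.

z = -1.979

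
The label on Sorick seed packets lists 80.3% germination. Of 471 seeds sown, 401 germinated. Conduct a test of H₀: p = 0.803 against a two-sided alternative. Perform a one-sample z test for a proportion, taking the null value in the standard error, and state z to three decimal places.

p̂ = 401/471 ≈ 0.851380.
Under H₀, SE = √(0.803·0.197/471) = √(0.000335862) = 0.018327.
z = (0.851380 − 0.803)/0.018327 = 0.048380/0.018327 = 2.640.
Two-sided p-value ≈ 2·Φ(−2.640) = 0.0083.

z = 2.640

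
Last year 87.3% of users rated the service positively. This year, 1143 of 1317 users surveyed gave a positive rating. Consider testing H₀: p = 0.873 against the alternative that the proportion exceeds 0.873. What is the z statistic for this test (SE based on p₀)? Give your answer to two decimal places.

p̂ = 1143/1317 ≈ 0.86788.
Standard error under H₀: √(0.873×0.127/1317) = 0.00918.
z = (0.86788 − 0.873)/0.00918 = -0.00512/0.00918 = -0.56.
p-value = P(Z > -0.558) ≈ 0.7115.

z = -0.56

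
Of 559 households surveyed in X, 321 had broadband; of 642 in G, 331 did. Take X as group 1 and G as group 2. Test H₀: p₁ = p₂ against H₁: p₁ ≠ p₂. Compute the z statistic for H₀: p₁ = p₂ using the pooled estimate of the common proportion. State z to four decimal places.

z = 2.0356

p̂₁ = 321/559 = 0.5742397, p̂₂ = 331/642 = 0.5155763.
Pooled p̂ = (321+331)/(559+642) = 652/1201 = 0.5428809.
SE = √(0.248161 × 0.00334654) = 0.0288181.
z = (0.5742397 − 0.5155763)/0.0288181 = 0.0586634/0.0288181 = 2.0356.
Two-sided p-value ≈ 2·Φ(−2.036) = 0.0418.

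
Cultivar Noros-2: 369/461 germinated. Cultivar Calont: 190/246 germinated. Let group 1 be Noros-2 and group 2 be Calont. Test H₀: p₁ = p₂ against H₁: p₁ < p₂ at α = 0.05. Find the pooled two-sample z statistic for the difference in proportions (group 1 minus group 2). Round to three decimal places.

z = 0.874

p̂₁ = 369/461 ≈ 0.80043, p̂₂ = 190/246 ≈ 0.77236.
Pooled p̂ = (369+190)/(461+246) = 559/707 = 0.79066.
SE = √(0.165514 × 0.00623424) = 0.03212.
z = (0.80043 − 0.77236)/0.03212 = 0.02807/0.03212 = 0.874.
p-value = P(Z < 0.874) ≈ 0.8089, so at α = 0.05 we fail to reject H₀.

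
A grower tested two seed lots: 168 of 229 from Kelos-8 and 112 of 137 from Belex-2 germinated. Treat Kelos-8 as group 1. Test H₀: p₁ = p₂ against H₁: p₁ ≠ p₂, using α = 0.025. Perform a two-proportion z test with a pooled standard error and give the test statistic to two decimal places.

z = -1.83

p̂₁ = 168/229 = 0.7336, p̂₂ = 112/137 = 0.8175.
Pooled p̂ = (168+112)/(229+137) = 280/366 = 0.7650.
SE = √(p̂(1−p̂)(1/n₁+1/n₂)) = √(0.7650·0.2350·0.0116661) = √(0.0020971) = 0.0458.
z = (0.7336 − 0.8175)/0.0458 = -0.0839/0.0458 = -1.83.
p-value = 2·P(Z > 1.832) ≈ 0.0670; since p > α = 0.025, fail to reject H₀.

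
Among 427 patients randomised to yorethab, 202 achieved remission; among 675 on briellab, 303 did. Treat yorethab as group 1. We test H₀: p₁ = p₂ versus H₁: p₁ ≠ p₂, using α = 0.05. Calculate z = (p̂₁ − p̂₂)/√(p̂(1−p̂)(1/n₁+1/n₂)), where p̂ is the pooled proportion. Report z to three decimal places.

z = 0.785

p̂₁ = 202/427 = 0.47307, p̂₂ = 303/675 = 0.44889.
Pooled p̂ = (202+303)/(427+675) = 505/1102 = 0.45826.
SE = √(0.248258 × 0.0038234) = 0.03081.
z = (0.47307 − 0.44889)/0.03081 = 0.02418/0.03081 = 0.785.
Two-sided p-value ≈ 2·Φ(−0.785) = 0.4326, so at α = 0.05 we fail to reject H₀.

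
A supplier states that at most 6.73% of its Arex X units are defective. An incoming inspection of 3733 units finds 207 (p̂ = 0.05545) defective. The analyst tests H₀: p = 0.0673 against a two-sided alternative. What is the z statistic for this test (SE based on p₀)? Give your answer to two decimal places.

p̂ = 207/3733 = 0.05545.
Standard error under H₀: √(0.0673×0.9327/3733) = 0.00410.
z = (0.05545 − 0.0673)/0.00410 = -0.01185/0.00410 = -2.89.
Two-sided p-value ≈ 2·Φ(−2.889) = 0.0039.

z = -2.89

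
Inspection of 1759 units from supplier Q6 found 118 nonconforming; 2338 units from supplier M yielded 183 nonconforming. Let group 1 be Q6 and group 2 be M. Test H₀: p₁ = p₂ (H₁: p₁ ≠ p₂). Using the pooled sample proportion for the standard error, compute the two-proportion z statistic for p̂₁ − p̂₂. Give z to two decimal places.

z = -1.36

p̂₁ = 118/1759 ≈ 0.06708, p̂₂ = 183/2338 ≈ 0.07827.
Pooled p̂ = (118+183)/(1759+2338) = 301/4097 = 0.07347.
SE = √(0.0680708 × 0.000996221) = 0.00823.
z = (0.06708 − 0.07827)/0.00823 = -0.01119/0.00823 = -1.36.
Two-sided p-value ≈ 2·Φ(−1.359) = 0.1743.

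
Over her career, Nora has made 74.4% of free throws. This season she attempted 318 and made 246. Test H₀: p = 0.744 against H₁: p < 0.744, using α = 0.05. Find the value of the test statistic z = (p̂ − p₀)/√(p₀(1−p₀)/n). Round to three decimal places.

z = 1.209

p̂ = 246/318 = 0.77358.
Under H₀, SE = √(0.744·0.256/318) = √(0.000598943) = 0.02447.
z = (0.77358 − 0.744)/0.02447 = 0.02958/0.02447 = 1.209.
p-value = P(Z < 1.209) ≈ 0.8866, so at α = 0.05 we fail to reject H₀.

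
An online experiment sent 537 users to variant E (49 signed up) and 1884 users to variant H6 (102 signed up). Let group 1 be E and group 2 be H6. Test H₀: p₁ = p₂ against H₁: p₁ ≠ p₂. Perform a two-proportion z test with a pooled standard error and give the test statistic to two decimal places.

z = 3.14

p̂₁ = 49/537 ≈ 0.0912, p̂₂ = 102/1884 ≈ 0.0541.
Pooled p̂ = (49+102)/(537+1884) = 151/2421 = 0.0624.
SE = √(0.0584808 × 0.00239298) = 0.0118.
z = (0.0912 − 0.0541)/0.0118 = 0.0371/0.0118 = 3.14.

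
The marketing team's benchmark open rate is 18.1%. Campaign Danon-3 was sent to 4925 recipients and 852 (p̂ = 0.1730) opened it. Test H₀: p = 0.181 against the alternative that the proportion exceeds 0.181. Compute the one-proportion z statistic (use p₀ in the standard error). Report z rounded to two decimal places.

p̂ = 852/4925 ≈ 0.17299.
Standard error under H₀: √(0.181×0.819/4925) = 0.00549.
z = (0.17299 − 0.181)/0.00549 = -0.00801/0.00549 = -1.46.
p-value = P(Z > -1.459) ≈ 0.9277.

z = -1.46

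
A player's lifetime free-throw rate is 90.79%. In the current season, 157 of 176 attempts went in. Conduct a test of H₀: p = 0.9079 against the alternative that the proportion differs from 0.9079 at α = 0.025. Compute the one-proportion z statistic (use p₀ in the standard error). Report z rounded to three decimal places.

z = -0.727

p̂ = 157/176 = 0.89205.
SE = √(p₀(1−p₀)/n) = √(0.083618/176) = 0.02180.
z = (0.89205 − 0.9079)/0.02180 = -0.01585/0.02180 = -0.727.
p-value = 2·P(Z > 0.727) ≈ 0.4670, so at α = 0.025 we fail to reject H₀.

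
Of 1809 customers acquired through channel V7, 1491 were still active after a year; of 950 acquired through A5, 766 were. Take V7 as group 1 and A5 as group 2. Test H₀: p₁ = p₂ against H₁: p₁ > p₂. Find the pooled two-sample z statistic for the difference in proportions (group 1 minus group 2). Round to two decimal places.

z = 1.16

p̂₁ = 1491/1809 = 0.82421, p̂₂ = 766/950 = 0.80632.
Pooled p̂ = (1491+766)/(1809+950) = 2257/2759 = 0.81805.
SE = √(0.148844 × 0.00160542) = 0.01546.
z = (0.82421 − 0.80632)/0.01546 = 0.01789/0.01546 = 1.16.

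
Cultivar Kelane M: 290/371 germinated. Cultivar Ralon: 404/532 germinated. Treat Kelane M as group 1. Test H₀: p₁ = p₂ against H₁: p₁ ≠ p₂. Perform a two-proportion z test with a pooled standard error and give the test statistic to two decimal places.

z = 0.78

p̂₁ = 290/371 = 0.7817, p̂₂ = 404/532 = 0.7594.
Pooled p̂ = (290+404)/(371+532) = 694/903 = 0.7685.
SE = √(p̂(1−p̂)(1/n₁+1/n₂)) = √(0.7685·0.2315·0.00457512) = √(0.000813828) = 0.0285.
z = (0.7817 − 0.7594)/0.0285 = 0.0223/0.0285 = 0.78.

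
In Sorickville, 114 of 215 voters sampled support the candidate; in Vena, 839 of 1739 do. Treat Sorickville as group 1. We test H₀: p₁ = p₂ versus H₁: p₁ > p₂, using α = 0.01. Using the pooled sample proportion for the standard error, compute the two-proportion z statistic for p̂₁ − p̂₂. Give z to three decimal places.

p̂₁ = 114/215 = 0.53023, p̂₂ = 839/1739 = 0.48246.
Pooled p̂ = (114+839)/(215+1739) = 953/1954 = 0.48772.
SE = √(p̂(1−p̂)(1/n₁+1/n₂)) = √(0.48772·0.51228·0.00522621) = √(0.00130576) = 0.03614.
z = (0.53023 − 0.48246)/0.03614 = 0.04777/0.03614 = 1.322.
p-value = P(Z > 1.322) ≈ 0.0931, so at α = 0.01 we fail to reject H₀.

z = 1.322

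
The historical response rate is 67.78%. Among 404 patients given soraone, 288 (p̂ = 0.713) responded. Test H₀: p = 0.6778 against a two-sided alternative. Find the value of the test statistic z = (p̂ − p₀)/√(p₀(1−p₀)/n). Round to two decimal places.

z = 1.51

p̂ = 288/404 = 0.7129.
SE = √(p₀(1−p₀)/n) = √(0.21839/404) = 0.0232.
z = (0.7129 − 0.6778)/0.0232 = 0.0351/0.0232 = 1.51.
p-value = 2·P(Z > 1.508) ≈ 0.1314.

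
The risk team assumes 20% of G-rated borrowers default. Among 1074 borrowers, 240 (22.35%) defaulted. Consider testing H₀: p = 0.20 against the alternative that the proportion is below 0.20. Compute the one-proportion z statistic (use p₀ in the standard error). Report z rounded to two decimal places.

p̂ = 240/1074 = 0.22346.
Under H₀, SE = √(0.2·0.8/1074) = √(0.000148976) = 0.01221.
z = (0.22346 − 0.2)/0.01221 = 0.02346/0.01221 = 1.92.

z = 1.92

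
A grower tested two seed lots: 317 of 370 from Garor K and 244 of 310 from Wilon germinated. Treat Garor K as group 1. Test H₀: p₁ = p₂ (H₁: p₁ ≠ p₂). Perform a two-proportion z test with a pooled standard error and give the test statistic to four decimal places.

p̂₁ = 317/370 = 0.8567568, p̂₂ = 244/310 = 0.7870968.
Pooled p̂ = (317+244)/(370+310) = 561/680 = 0.8250000.
SE = √(0.144375 × 0.00592851) = 0.0292563.
z = (0.8567568 − 0.7870968)/0.0292563 = 0.0696600/0.0292563 = 2.3810.
Two-sided p-value ≈ 2·Φ(−2.381) = 0.0173.

z = 2.3810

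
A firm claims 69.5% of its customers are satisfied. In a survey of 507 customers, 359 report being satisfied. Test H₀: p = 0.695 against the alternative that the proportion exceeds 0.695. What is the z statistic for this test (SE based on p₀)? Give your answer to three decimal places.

z = 0.640

p̂ = 359/507 ≈ 0.70809.
SE = √(p₀(1−p₀)/n) = √(0.21198/507) = 0.02045.
z = (0.70809 − 0.695)/0.02045 = 0.01309/0.02045 = 0.640.
p-value = P(Z > 0.640) ≈ 0.2611.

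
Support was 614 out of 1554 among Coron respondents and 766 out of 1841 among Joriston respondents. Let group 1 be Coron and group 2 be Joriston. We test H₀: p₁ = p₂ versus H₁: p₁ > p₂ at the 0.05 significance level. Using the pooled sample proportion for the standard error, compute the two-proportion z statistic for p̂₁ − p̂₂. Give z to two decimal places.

z = -1.24

p̂₁ = 614/1554 ≈ 0.3951, p̂₂ = 766/1841 ≈ 0.4161.
Pooled p̂ = (614+766)/(1554+1841) = 1380/3395 = 0.4065.
SE = √(0.241254 × 0.00118668) = 0.0169.
z = (0.3951 − 0.4161)/0.0169 = -0.0210/0.0169 = -1.24.
p-value = P(Z > -1.239) ≈ 0.8924; since p > α = 0.05, fail to reject H₀.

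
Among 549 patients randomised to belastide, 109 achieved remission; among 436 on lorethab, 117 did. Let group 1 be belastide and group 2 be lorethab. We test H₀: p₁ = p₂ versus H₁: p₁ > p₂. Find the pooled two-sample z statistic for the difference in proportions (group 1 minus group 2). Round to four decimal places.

z = -2.5880

p̂₁ = 109/549 ≈ 0.198543, p̂₂ = 117/436 ≈ 0.268349.
Pooled p̂ = (109+117)/(549+436) = 226/985 = 0.229442.
SE = √(0.176798 × 0.00411507) = 0.026973.
z = (0.198543 − 0.268349)/0.026973 = -0.069806/0.026973 = -2.5880.
p-value = P(Z > -2.588) ≈ 0.9952.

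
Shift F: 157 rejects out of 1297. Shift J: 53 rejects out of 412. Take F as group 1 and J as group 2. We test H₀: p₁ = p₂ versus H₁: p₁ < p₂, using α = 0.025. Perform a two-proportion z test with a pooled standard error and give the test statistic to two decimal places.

z = -0.41

p̂₁ = 157/1297 = 0.1210, p̂₂ = 53/412 = 0.1286.
Pooled p̂ = (157+53)/(1297+412) = 210/1709 = 0.1229.
SE = √(0.10778 × 0.00319819) = 0.0186.
z = (0.1210 − 0.1286)/0.0186 = -0.0076/0.0186 = -0.41.
p-value = P(Z < -0.409) ≈ 0.3413, so at α = 0.025 we fail to reject H₀.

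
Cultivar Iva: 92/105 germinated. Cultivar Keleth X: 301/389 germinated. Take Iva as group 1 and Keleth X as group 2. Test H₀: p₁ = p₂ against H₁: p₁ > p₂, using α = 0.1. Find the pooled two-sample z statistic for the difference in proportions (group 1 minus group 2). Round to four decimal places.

p̂₁ = 92/105 = 0.876190, p̂₂ = 301/389 = 0.773779.
Pooled p̂ = (92+301)/(105+389) = 393/494 = 0.795547.
SE = √(p̂(1−p̂)(1/n₁+1/n₂)) = √(0.795547·0.204453·0.0120945) = √(0.0019672) = 0.044353.
z = (0.876190 − 0.773779)/0.044353 = 0.102411/0.044353 = 2.3090.
p-value = P(Z > 2.309) ≈ 0.0105; since p < α = 0.1, reject H₀.

z = 2.3090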